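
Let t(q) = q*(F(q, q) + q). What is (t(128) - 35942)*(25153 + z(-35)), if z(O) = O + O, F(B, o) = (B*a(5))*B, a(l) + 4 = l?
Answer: 52112290302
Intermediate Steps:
a(l) = -4 + l
F(B, o) = B² (F(B, o) = (B*(-4 + 5))*B = (B*1)*B = B*B = B²)
z(O) = 2*O
t(q) = q*(q + q²) (t(q) = q*(q² + q) = q*(q + q²))
(t(128) - 35942)*(25153 + z(-35)) = (128²*(1 + 128) - 35942)*(25153 + 2*(-35)) = (16384*129 - 35942)*(25153 - 70) = (2113536 - 35942)*25083 = 2077594*25083 = 52112290302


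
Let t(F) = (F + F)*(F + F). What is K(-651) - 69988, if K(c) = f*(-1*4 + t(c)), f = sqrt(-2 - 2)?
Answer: -69988 + 3390400*I ≈ -69988.0 + 3.3904e+6*I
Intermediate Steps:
f = 2*I (f = sqrt(-4) = 2*I ≈ 2.0*I)
t(F) = 4*F**2 (t(F) = (2*F)*(2*F) = 4*F**2)
K(c) = 2*I*(-4 + 4*c**2) (K(c) = (2*I)*(-1*4 + 4*c**2) = (2*I)*(-4 + 4*c**2) = 2*I*(-4 + 4*c**2))
K(-651) - 69988 = 8*I*(-1 + (-651)**2) - 69988 = 8*I*(-1 + 423801) - 69988 = 8*I*423800 - 69988 = 3390400*I - 69988 = -69988 + 3390400*I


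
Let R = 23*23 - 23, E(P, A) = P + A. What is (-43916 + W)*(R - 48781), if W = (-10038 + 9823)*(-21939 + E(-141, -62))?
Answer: -227694540850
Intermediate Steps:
E(P, A) = A + P
R = 506 (R = 529 - 23 = 506)
W = 4760530 (W = (-10038 + 9823)*(-21939 + (-62 - 141)) = -215*(-21939 - 203) = -215*(-22142) = 4760530)
(-43916 + W)*(R - 48781) = (-43916 + 4760530)*(506 - 48781) = 4716614*(-48275) = -227694540850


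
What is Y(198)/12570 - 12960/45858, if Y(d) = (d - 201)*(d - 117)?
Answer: -9669483/32024170 ≈ -0.30194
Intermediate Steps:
Y(d) = (-201 + d)*(-117 + d)
Y(198)/12570 - 12960/45858 = (23517 + 198² - 318*198)/12570 - 12960/45858 = (23517 + 39204 - 62964)*(1/12570) - 12960*1/45858 = -243*1/12570 - 2160/7643 = -81/4190 - 2160/7643 = -9669483/32024170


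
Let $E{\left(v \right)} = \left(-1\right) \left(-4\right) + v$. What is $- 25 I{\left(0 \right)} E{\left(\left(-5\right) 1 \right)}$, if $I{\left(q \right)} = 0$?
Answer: $0$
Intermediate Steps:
$E{\left(v \right)} = 4 + v$
$- 25 I{\left(0 \right)} E{\left(\left(-5\right) 1 \right)} = \left(-25\right) 0 \left(4 - 5\right) = 0 \left(4 - 5\right) = 0 \left(-1\right) = 0$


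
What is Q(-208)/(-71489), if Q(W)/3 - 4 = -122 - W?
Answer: -270/71489 ≈ -0.0037768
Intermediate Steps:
Q(W) = -354 - 3*W (Q(W) = 12 + 3*(-122 - W) = 12 + (-366 - 3*W) = -354 - 3*W)
Q(-208)/(-71489) = (-354 - 3*(-208))/(-71489) = (-354 + 624)*(-1/71489) = 270*(-1/71489) = -270/71489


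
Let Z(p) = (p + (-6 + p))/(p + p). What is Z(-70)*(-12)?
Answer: -438/35 ≈ -12.514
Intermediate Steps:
Z(p) = (-6 + 2*p)/(2*p) (Z(p) = (-6 + 2*p)/((2*p)) = (-6 + 2*p)*(1/(2*p)) = (-6 + 2*p)/(2*p))
Z(-70)*(-12) = ((-3 - 70)/(-70))*(-12) = -1/70*(-73)*(-12) = (73/70)*(-12) = -438/35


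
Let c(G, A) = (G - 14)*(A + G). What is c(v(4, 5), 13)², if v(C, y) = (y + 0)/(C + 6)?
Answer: 531441/16 ≈ 33215.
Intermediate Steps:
v(C, y) = y/(6 + C)
c(G, A) = (-14 + G)*(A + G)
c(v(4, 5), 13)² = ((5/(6 + 4))² - 14*13 - 70/(6 + 4) + 13*(5/(6 + 4)))² = ((5/10)² - 182 - 70/10 + 13*(5/10))² = ((5*(⅒))² - 182 - 70/10 + 13*(5*(⅒)))² = ((½)² - 182 - 14*½ + 13*(½))² = (¼ - 182 - 7 + 13/2)² = (-729/4)² = 531441/16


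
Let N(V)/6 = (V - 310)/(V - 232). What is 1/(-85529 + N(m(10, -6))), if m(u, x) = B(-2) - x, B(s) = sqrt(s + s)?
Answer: -546051134/46698800460877 - 117*I/46698800460877 ≈ -1.1693e-5 - 2.5054e-12*I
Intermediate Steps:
B(s) = sqrt(2)*sqrt(s) (B(s) = sqrt(2*s) = sqrt(2)*sqrt(s))
m(u, x) = -x + 2*I (m(u, x) = sqrt(2)*sqrt(-2) - x = sqrt(2)*(I*sqrt(2)) - x = 2*I - x = -x + 2*I)
N(V) = 6*(-310 + V)/(-232 + V) (N(V) = 6*((V - 310)/(V - 232)) = 6*((-310 + V)/(-232 + V)) = 6*(-310 + V)/(-232 + V))
1/(-85529 + N(m(10, -6))) = 1/(-85529 + 6*(-310 + (-1*(-6) + 2*I))/(-232 + (-1*(-6) + 2*I))) = 1/(-85529 + 6*(-310 + (6 + 2*I))/(-232 + (6 + 2*I))) = 1/(-85529 + 6*(-304 + 2*I)/(-226 + 2*I)) = 1/(-85529 + 6*((-226 - 2*I)/51080)*(-304 + 2*I)) = 1/(-85529 + 3*(-304 + 2*I)*(-226 - 2*I)/25540)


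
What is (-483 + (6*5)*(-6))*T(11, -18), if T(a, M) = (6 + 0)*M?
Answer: 71604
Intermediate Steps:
T(a, M) = 6*M
(-483 + (6*5)*(-6))*T(11, -18) = (-483 + (6*5)*(-6))*(6*(-18)) = (-483 + 30*(-6))*(-108) = (-483 - 180)*(-108) = -663*(-108) = 71604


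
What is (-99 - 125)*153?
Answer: -34272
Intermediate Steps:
(-99 - 125)*153 = -224*153 = -34272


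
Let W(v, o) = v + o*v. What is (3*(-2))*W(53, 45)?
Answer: -14628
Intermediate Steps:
(3*(-2))*W(53, 45) = (3*(-2))*(53*(1 + 45)) = -318*46 = -6*2438 = -14628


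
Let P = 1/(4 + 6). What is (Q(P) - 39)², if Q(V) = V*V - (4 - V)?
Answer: 18395521/10000 ≈ 1839.6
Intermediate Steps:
P = ⅒ (P = 1/10 = ⅒ ≈ 0.10000)
Q(V) = -4 + V + V² (Q(V) = V² + (-4 + V) = -4 + V + V²)
(Q(P) - 39)² = ((-4 + ⅒ + (⅒)²) - 39)² = ((-4 + ⅒ + 1/100) - 39)² = (-389/100 - 39)² = (-4289/100)² = 18395521/10000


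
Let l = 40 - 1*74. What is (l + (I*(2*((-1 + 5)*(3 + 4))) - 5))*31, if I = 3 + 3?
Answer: 9207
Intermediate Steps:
I = 6
l = -34 (l = 40 - 74 = -34)
(l + (I*(2*((-1 + 5)*(3 + 4))) - 5))*31 = (-34 + (6*(2*((-1 + 5)*(3 + 4))) - 5))*31 = (-34 + (6*(2*(4*7)) - 5))*31 = (-34 + (6*(2*28) - 5))*31 = (-34 + (6*56 - 5))*31 = (-34 + (336 - 5))*31 = (-34 + 331)*31 = 297*31 = 9207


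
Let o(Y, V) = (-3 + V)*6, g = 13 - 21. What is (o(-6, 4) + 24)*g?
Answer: -240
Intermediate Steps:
g = -8
o(Y, V) = -18 + 6*V
(o(-6, 4) + 24)*g = ((-18 + 6*4) + 24)*(-8) = ((-18 + 24) + 24)*(-8) = (6 + 24)*(-8) = 30*(-8) = -240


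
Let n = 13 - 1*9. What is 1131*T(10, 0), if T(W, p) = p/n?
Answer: 0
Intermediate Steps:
n = 4 (n = 13 - 9 = 4)
T(W, p) = p/4
1131*T(10, 0) = 1131*((¼)*0) = 1131*0 = 0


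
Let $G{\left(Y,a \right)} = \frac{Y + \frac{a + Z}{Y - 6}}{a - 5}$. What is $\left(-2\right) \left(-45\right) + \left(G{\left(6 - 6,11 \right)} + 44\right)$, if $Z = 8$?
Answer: $\frac{4805}{36} \approx 133.47$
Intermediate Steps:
$G{\left(Y,a \right)} = \frac{Y + \frac{8 + a}{-6 + Y}}{-5 + a}$ ($G{\left(Y,a \right)} = \frac{Y + \frac{a + 8}{Y - 6}}{a - 5} = \frac{Y + \frac{8 + a}{-6 + Y}}{-5 + a}$)
$\left(-2\right) \left(-45\right) + \left(G{\left(6 - 6,11 \right)} + 44\right) = \left(-2\right) \left(-45\right) + \left(\frac{8 + 11 + \left(6 - 6\right)^{2} - 6 \left(6 - 6\right)}{30 - 66 - 5 \left(6 - 6\right) + \left(6 - 6\right) 11} + 44\right) = 90 + \left(\frac{8 + 11 + \left(6 - 6\right)^{2} - 6 \left(6 - 6\right)}{30 - 66 - 5 \left(6 - 6\right) + \left(6 - 6\right) 11} + 44\right) = 90 + \left(\frac{8 + 11 + 0^{2} - 0}{30 - 66 - 0 + 0 \cdot 11} + 44\right) = 90 + \left(\frac{8 + 11 + 0 + 0}{30 - 66 + 0 + 0} + 44\right) = 90 + \left(\frac{1}{-36} \cdot 19 + 44\right) = 90 + \left(\left(- \frac{1}{36}\right) 19 + 44\right) = 90 + \left(- \frac{19}{36} + 44\right) = 90 + \frac{1565}{36} = \frac{4805}{36}$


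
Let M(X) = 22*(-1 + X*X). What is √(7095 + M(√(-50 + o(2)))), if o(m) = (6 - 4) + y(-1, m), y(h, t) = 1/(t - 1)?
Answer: 3*√671 ≈ 77.711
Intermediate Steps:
y(h, t) = 1/(-1 + t)
o(m) = 2 + 1/(-1 + m) (o(m) = (6 - 4) + 1/(-1 + m) = 2 + 1/(-1 + m))
M(X) = -22 + 22*X² (M(X) = 22*(-1 + X²) = -22 + 22*X²)
√(7095 + M(√(-50 + o(2)))) = √(7095 + (-22 + 22*(√(-50 + (-1 + 2*2)/(-1 + 2)))²)) = √(7095 + (-22 + 22*(√(-50 + (-1 + 4)/1))²)) = √(7095 + (-22 + 22*(√(-50 + 1*3))²)) = √(7095 + (-22 + 22*(√(-50 + 3))²)) = √(7095 + (-22 + 22*(√(-47))²)) = √(7095 + (-22 + 22*(I*√47)²)) = √(7095 + (-22 + 22*(-47))) = √(7095 + (-22 - 1034)) = √(7095 - 1056) = √6039 = 3*√671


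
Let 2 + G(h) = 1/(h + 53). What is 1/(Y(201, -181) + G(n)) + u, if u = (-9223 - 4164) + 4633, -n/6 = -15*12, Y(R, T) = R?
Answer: -1973745739/225468 ≈ -8754.0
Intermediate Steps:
n = 1080 (n = -(-90)*12 = -6*(-180) = 1080)
G(h) = -2 + 1/(53 + h) (G(h) = -2 + 1/(h + 53) = -2 + 1/(53 + h))
u = -8754 (u = -13387 + 4633 = -8754)
1/(Y(201, -181) + G(n)) + u = 1/(201 + (-105 - 2*1080)/(53 + 1080)) - 8754 = 1/(201 + (-105 - 2160)/1133) - 8754 = 1/(201 + (1/1133)*(-2265)) - 8754 = 1/(201 - 2265/1133) - 8754 = 1/(225468/1133) - 8754 = 1133/225468 - 8754 = -1973745739/225468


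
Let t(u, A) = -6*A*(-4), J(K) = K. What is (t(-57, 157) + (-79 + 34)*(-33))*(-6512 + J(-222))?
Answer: -35373702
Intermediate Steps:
t(u, A) = 24*A
(t(-57, 157) + (-79 + 34)*(-33))*(-6512 + J(-222)) = (24*157 + (-79 + 34)*(-33))*(-6512 - 222) = (3768 - 45*(-33))*(-6734) = (3768 + 1485)*(-6734) = 5253*(-6734) = -35373702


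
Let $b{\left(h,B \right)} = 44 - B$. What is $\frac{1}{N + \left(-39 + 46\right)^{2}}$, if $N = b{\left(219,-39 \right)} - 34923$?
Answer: $- \frac{1}{34791} \approx -2.8743 \cdot 10^{-5}$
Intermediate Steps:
$N = -34840$ ($N = \left(44 - -39\right) - 34923 = \left(44 + 39\right) - 34923 = 83 - 34923 = -34840$)
$\frac{1}{N + \left(-39 + 46\right)^{2}} = \frac{1}{-34840 + \left(-39 + 46\right)^{2}} = \frac{1}{-34840 + 7^{2}} = \frac{1}{-34840 + 49} = \frac{1}{-34791} = - \frac{1}{34791}$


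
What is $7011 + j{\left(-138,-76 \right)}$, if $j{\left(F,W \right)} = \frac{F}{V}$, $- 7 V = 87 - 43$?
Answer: $\frac{154725}{22} \approx 7033.0$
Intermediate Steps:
$V = - \frac{44}{7}$ ($V = - \frac{87 - 43}{7} = \left(- \frac{1}{7}\right) 44 = - \frac{44}{7} \approx -6.2857$)
$j{\left(F,W \right)} = - \frac{7 F}{44}$ ($j{\left(F,W \right)} = \frac{F}{- \frac{44}{7}} = F \left(- \frac{7}{44}\right) = - \frac{7 F}{44}$)
$7011 + j{\left(-138,-76 \right)} = 7011 - - \frac{483}{22} = 7011 + \frac{483}{22} = \frac{154725}{22}$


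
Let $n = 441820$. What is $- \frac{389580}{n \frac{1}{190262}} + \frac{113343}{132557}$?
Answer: $- \frac{491268783094173}{2928316687} \approx -1.6777 \cdot 10^{5}$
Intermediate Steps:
$- \frac{389580}{n \frac{1}{190262}} + \frac{113343}{132557} = - \frac{389580}{441820 \cdot \frac{1}{190262}} + \frac{113343}{132557} = - \frac{389580}{441820 \cdot \frac{1}{190262}} + 113343 \cdot \frac{1}{132557} = - \frac{389580}{\frac{220910}{95131}} + \frac{113343}{132557} = \left(-389580\right) \frac{95131}{220910} + \frac{113343}{132557} = - \frac{3706113498}{22091} + \frac{113343}{132557} = - \frac{491268783094173}{2928316687}$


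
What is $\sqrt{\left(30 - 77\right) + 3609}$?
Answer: $\sqrt{3562} \approx 59.682$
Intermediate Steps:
$\sqrt{\left(30 - 77\right) + 3609} = \sqrt{-47 + 3609} = \sqrt{3562}$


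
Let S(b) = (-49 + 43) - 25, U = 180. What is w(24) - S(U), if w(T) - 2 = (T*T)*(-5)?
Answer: -2847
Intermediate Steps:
S(b) = -31 (S(b) = -6 - 25 = -31)
w(T) = 2 - 5*T² (w(T) = 2 + (T*T)*(-5) = 2 + T²*(-5) = 2 - 5*T²)
w(24) - S(U) = (2 - 5*24²) - 1*(-31) = (2 - 5*576) + 31 = (2 - 2880) + 31 = -2878 + 31 = -2847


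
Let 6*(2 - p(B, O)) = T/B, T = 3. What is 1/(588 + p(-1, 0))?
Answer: 2/1181 ≈ 0.0016935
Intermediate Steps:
p(B, O) = 2 - 1/(2*B)
1/(588 + p(-1, 0)) = 1/(588 + (2 - ½/(-1))) = 1/(588 + (2 - ½*(-1))) = 1/(588 + (2 + ½)) = 1/(588 + 5/2) = 1/(1181/2) = 2/1181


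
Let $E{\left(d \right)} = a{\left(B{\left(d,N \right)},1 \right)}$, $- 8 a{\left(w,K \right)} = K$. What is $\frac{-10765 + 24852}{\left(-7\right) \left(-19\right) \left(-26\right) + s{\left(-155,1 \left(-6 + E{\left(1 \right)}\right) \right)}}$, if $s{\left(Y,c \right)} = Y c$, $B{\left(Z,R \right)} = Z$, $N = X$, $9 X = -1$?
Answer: $- \frac{112696}{20069} \approx -5.6154$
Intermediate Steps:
$X = - \frac{1}{9}$ ($X = \frac{1}{9} \left(-1\right) = - \frac{1}{9} \approx -0.11111$)
$N = - \frac{1}{9} \approx -0.11111$
$a{\left(w,K \right)} = - \frac{K}{8}$
$E{\left(d \right)} = - \frac{1}{8}$ ($E{\left(d \right)} = \left(- \frac{1}{8}\right) 1 = - \frac{1}{8}$)
$\frac{-10765 + 24852}{\left(-7\right) \left(-19\right) \left(-26\right) + s{\left(-155,1 \left(-6 + E{\left(1 \right)}\right) \right)}} = \frac{-10765 + 24852}{\left(-7\right) \left(-19\right) \left(-26\right) - 155 \cdot 1 \left(-6 - \frac{1}{8}\right)} = \frac{14087}{133 \left(-26\right) - 155 \cdot 1 \left(- \frac{49}{8}\right)} = \frac{14087}{-3458 - - \frac{7595}{8}} = \frac{14087}{-3458 + \frac{7595}{8}} = \frac{14087}{- \frac{20069}{8}} = 14087 \left(- \frac{8}{20069}\right) = - \frac{112696}{20069}$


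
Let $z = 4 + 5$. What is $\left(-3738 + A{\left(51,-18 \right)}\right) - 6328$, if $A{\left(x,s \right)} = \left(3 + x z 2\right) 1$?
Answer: $-9145$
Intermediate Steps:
$z = 9$
$A{\left(x,s \right)} = 3 + 18 x$ ($A{\left(x,s \right)} = \left(3 + x 9 \cdot 2\right) 1 = \left(3 + 9 x 2\right) 1 = \left(3 + 18 x\right) 1 = 3 + 18 x$)
$\left(-3738 + A{\left(51,-18 \right)}\right) - 6328 = \left(-3738 + \left(3 + 18 \cdot 51\right)\right) - 6328 = \left(-3738 + \left(3 + 918\right)\right) - 6328 = \left(-3738 + 921\right) - 6328 = -2817 - 6328 = -9145$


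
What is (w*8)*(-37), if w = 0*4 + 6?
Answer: -1776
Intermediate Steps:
w = 6 (w = 0 + 6 = 6)
(w*8)*(-37) = (6*8)*(-37) = 48*(-37) = -1776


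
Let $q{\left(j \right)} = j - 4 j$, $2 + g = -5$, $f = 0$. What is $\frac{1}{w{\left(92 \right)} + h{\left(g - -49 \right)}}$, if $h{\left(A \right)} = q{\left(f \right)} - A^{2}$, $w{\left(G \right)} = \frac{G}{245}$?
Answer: $- \frac{245}{432088} \approx -0.00056701$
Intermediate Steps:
$w{\left(G \right)} = \frac{G}{245}$ ($w{\left(G \right)} = G \frac{1}{245} = \frac{G}{245}$)
$g = -7$ ($g = -2 - 5 = -7$)
$q{\left(j \right)} = - 3 j$
$h{\left(A \right)} = - A^{2}$ ($h{\left(A \right)} = \left(-3\right) 0 - A^{2} = 0 - A^{2} = - A^{2}$)
$\frac{1}{w{\left(92 \right)} + h{\left(g - -49 \right)}} = \frac{1}{\frac{1}{245} \cdot 92 - \left(-7 - -49\right)^{2}} = \frac{1}{\frac{92}{245} - \left(-7 + 49\right)^{2}} = \frac{1}{\frac{92}{245} - 42^{2}} = \frac{1}{\frac{92}{245} - 1764} = \frac{1}{- \frac{432088}{245}} = - \frac{245}{432088}$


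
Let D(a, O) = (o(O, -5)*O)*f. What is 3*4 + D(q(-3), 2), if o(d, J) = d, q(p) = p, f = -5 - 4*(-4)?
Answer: 56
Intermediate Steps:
f = 11 (f = -5 + 16 = 11)
D(a, O) = 11*O**2 (D(a, O) = (O*O)*11 = O**2*11 = 11*O**2)
3*4 + D(q(-3), 2) = 3*4 + 11*2**2 = 12 + 11*4 = 12 + 44 = 56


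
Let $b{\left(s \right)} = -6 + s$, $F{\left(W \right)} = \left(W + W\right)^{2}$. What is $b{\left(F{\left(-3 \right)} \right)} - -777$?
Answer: $807$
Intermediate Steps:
$F{\left(W \right)} = 4 W^{2}$ ($F{\left(W \right)} = \left(2 W\right)^{2} = 4 W^{2}$)
$b{\left(F{\left(-3 \right)} \right)} - -777 = \left(-6 + 4 \left(-3\right)^{2}\right) - -777 = \left(-6 + 4 \cdot 9\right) + 777 = \left(-6 + 36\right) + 777 = 30 + 777 = 807$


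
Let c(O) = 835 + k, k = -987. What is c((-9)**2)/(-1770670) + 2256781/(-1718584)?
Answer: -1997876594251/1521522565640 ≈ -1.3131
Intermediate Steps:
c(O) = -152 (c(O) = 835 - 987 = -152)
c((-9)**2)/(-1770670) + 2256781/(-1718584) = -152/(-1770670) + 2256781/(-1718584) = -152*(-1/1770670) + 2256781*(-1/1718584) = 76/885335 - 2256781/1718584 = -1997876594251/1521522565640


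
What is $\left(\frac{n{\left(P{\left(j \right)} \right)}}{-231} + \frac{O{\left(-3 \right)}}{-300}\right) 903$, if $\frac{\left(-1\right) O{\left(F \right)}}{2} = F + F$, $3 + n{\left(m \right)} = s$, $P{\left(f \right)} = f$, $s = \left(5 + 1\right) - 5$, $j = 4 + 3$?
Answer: $- \frac{7783}{275} \approx -28.302$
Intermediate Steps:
$j = 7$
$s = 1$ ($s = 6 - 5 = 1$)
$n{\left(m \right)} = -2$ ($n{\left(m \right)} = -3 + 1 = -2$)
$O{\left(F \right)} = - 4 F$ ($O{\left(F \right)} = - 2 \left(F + F\right) = - 2 \cdot 2 F = - 4 F$)
$\left(\frac{n{\left(P{\left(j \right)} \right)}}{-231} + \frac{O{\left(-3 \right)}}{-300}\right) 903 = \left(- \frac{2}{-231} + \frac{\left(-4\right) \left(-3\right)}{-300}\right) 903 = \left(\left(-2\right) \left(- \frac{1}{231}\right) + 12 \left(- \frac{1}{300}\right)\right) 903 = \left(\frac{2}{231} - \frac{1}{25}\right) 903 = \left(- \frac{181}{5775}\right) 903 = - \frac{7783}{275}$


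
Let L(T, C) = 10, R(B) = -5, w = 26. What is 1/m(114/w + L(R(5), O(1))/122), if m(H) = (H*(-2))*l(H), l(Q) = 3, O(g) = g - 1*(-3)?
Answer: -793/21252 ≈ -0.037314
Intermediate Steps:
O(g) = 3 + g (O(g) = g + 3 = 3 + g)
m(H) = -6*H (m(H) = (H*(-2))*3 = -2*H*3 = -6*H)
1/m(114/w + L(R(5), O(1))/122) = 1/(-6*(114/26 + 10/122)) = 1/(-6*(114*(1/26) + 10*(1/122))) = 1/(-6*(57/13 + 5/61)) = 1/(-6*3542/793) = 1/(-21252/793) = -793/21252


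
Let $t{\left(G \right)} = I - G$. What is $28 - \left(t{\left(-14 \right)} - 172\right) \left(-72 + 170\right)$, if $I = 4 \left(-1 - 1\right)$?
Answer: $16296$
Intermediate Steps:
$I = -8$ ($I = 4 \left(-2\right) = -8$)
$t{\left(G \right)} = -8 - G$
$28 - \left(t{\left(-14 \right)} - 172\right) \left(-72 + 170\right) = 28 - \left(\left(-8 - -14\right) - 172\right) \left(-72 + 170\right) = 28 - \left(\left(-8 + 14\right) - 172\right) 98 = 28 - \left(6 - 172\right) 98 = 28 - \left(-166\right) 98 = 28 - -16268 = 28 + 16268 = 16296$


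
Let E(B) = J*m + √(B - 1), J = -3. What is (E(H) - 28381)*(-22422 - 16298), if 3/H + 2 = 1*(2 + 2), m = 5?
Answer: 1099493120 - 19360*√2 ≈ 1.0995e+9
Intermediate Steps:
H = 3/2 (H = 3/(-2 + 1*(2 + 2)) = 3/(-2 + 1*4) = 3/(-2 + 4) = 3/2 ≈ 1.5000)
E(B) = -15 + √(-1 + B) (E(B) = -3*5 + √(B - 1) = -15 + √(-1 + B))
(E(H) - 28381)*(-22422 - 16298) = ((-15 + √(-1 + 3/2)) - 28381)*(-22422 - 16298) = ((-15 + √(½)) - 28381)*(-38720) = ((-15 + √2/2) - 28381)*(-38720) = (-28396 + √2/2)*(-38720) = 1099493120 - 19360*√2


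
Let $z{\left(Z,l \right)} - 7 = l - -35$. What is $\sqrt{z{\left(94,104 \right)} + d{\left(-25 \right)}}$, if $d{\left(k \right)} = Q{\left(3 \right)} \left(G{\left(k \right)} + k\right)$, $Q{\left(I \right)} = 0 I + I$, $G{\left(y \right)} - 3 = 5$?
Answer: $\sqrt{95} \approx 9.7468$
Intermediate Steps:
$G{\left(y \right)} = 8$ ($G{\left(y \right)} = 3 + 5 = 8$)
$Q{\left(I \right)} = I$ ($Q{\left(I \right)} = 0 + I = I$)
$z{\left(Z,l \right)} = 42 + l$ ($z{\left(Z,l \right)} = 7 + \left(l - -35\right) = 7 + \left(l + 35\right) = 7 + \left(35 + l\right) = 42 + l$)
$d{\left(k \right)} = 24 + 3 k$ ($d{\left(k \right)} = 3 \left(8 + k\right) = 24 + 3 k$)
$\sqrt{z{\left(94,104 \right)} + d{\left(-25 \right)}} = \sqrt{\left(42 + 104\right) + \left(24 + 3 \left(-25\right)\right)} = \sqrt{146 + \left(24 - 75\right)} = \sqrt{146 - 51} = \sqrt{95}$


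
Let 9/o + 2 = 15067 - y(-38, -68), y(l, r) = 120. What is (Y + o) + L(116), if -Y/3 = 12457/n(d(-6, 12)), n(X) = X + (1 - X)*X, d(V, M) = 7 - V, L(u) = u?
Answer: 806418542/2137135 ≈ 377.34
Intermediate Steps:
n(X) = X + X*(1 - X)
o = 9/14945 (o = 9/(-2 + (15067 - 1*120)) = 9/(-2 + (15067 - 120)) = 9/(-2 + 14947) = 9/14945 ≈ 0.00060221)
Y = 37371/143 (Y = -37371/((7 - 1*(-6))*(2 - (7 - 1*(-6)))) = -37371/((7 + 6)*(2 - (7 + 6))) = -37371/(13*(2 - 1*13)) = -37371/(13*(2 - 13)) = -37371/(13*(-11)) = -37371/(-143) = -37371*(-1)/143 = -3*(-12457/143) = 37371/143 ≈ 261.34)
(Y + o) + L(116) = (37371/143 + 9/14945) + 116 = 558510882/2137135 + 116 = 806418542/2137135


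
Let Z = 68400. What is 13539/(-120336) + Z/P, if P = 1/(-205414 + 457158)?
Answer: 690700144430687/40112 ≈ 1.7219e+10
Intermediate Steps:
P = 1/251744 ≈ 3.9723e-6
13539/(-120336) + Z/P = 13539/(-120336) + 68400/(1/251744) = 13539*(-1/120336) + 68400*251744 = -4513/40112 + 17219289600 = 690700144430687/40112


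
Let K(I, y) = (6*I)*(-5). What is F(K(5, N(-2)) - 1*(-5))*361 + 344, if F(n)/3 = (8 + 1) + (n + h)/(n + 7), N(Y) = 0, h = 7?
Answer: 11174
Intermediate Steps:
K(I, y) = -30*I
F(n) = 30 (F(n) = 3*((8 + 1) + (n + 7)/(n + 7)) = 3*(9 + (7 + n)/(7 + n)) = 3*(9 + 1) = 3*10 = 30)
F(K(5, N(-2)) - 1*(-5))*361 + 344 = 30*361 + 344 = 10830 + 344 = 11174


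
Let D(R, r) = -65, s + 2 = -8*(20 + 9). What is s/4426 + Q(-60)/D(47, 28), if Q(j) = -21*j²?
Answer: 33459039/28769 ≈ 1163.0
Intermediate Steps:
s = -234 (s = -2 - 8*(20 + 9) = -2 - 8*29 = -2 - 232 = -234)
s/4426 + Q(-60)/D(47, 28) = -234/4426 - 21*(-60)²/(-65) = -234*1/4426 - 21*3600*(-1/65) = -117/2213 - 75600*(-1/65) = -117/2213 + 15120/13 = 33459039/28769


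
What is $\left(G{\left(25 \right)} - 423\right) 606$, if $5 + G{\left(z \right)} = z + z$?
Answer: $-229068$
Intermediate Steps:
$G{\left(z \right)} = -5 + 2 z$ ($G{\left(z \right)} = -5 + \left(z + z\right) = -5 + 2 z$)
$\left(G{\left(25 \right)} - 423\right) 606 = \left(\left(-5 + 2 \cdot 25\right) - 423\right) 606 = \left(\left(-5 + 50\right) - 423\right) 606 = \left(45 - 423\right) 606 = \left(-378\right) 606 = -229068$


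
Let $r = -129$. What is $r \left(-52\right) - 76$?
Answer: $6632$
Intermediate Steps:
$r \left(-52\right) - 76 = \left(-129\right) \left(-52\right) - 76 = 6708 - 76 = 6632$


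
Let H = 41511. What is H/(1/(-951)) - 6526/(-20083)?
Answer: -792815801237/20083 ≈ -3.9477e+7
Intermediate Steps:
H/(1/(-951)) - 6526/(-20083) = 41511/(1/(-951)) - 6526/(-20083) = 41511/(-1/951) - 6526*(-1/20083) = 41511*(-951) + 6526/20083 = -39476961 + 6526/20083 = -792815801237/20083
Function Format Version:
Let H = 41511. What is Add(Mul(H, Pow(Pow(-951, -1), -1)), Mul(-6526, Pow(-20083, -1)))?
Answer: Rational(-792815801237, 20083) ≈ -3.9477e+7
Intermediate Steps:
Add(Mul(H, Pow(Pow(-951, -1), -1)), Mul(-6526, Pow(-20083, -1))) = Add(Mul(41511, Pow(Pow(-951, -1), -1)), Mul(-6526, Pow(-20083, -1))) = Add(Mul(41511, Pow(Rational(-1, 951), -1)), Mul(-6526, Rational(-1, 20083))) = Add(Mul(41511, -951), Rational(6526, 20083)) = Add(-39476961, Rational(6526, 20083)) = Rational(-792815801237, 20083)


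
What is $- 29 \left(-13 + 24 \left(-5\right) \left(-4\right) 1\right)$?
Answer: $-13543$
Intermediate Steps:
$- 29 \left(-13 + 24 \left(-5\right) \left(-4\right) 1\right) = - 29 \left(-13 + 24 \cdot 20 \cdot 1\right) = - 29 \left(-13 + 24 \cdot 20\right) = - 29 \left(-13 + 480\right) = \left(-29\right) 467 = -13543$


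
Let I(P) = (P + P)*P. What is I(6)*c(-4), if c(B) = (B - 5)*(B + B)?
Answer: 5184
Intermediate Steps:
c(B) = 2*B*(-5 + B) (c(B) = (-5 + B)*(2*B) = 2*B*(-5 + B))
I(P) = 2*P**2 (I(P) = (2*P)*P = 2*P**2)
I(6)*c(-4) = (2*6**2)*(2*(-4)*(-5 - 4)) = (2*36)*(2*(-4)*(-9)) = 72*72 = 5184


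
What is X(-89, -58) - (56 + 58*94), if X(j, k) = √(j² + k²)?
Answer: -5508 + √11285 ≈ -5401.8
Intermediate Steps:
X(-89, -58) - (56 + 58*94) = √((-89)² + (-58)²) - (56 + 58*94) = √(7921 + 3364) - (56 + 5452) = √11285 - 1*5508 = √11285 - 5508 = -5508 + √11285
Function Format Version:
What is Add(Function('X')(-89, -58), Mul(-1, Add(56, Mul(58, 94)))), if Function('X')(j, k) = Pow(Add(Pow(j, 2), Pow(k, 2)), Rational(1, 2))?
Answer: Add(-5508, Pow(11285, Rational(1, 2))) ≈ -5401.8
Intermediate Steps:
Add(Function('X')(-89, -58), Mul(-1, Add(56, Mul(58, 94)))) = Add(Pow(Add(Pow(-89, 2), Pow(-58, 2)), Rational(1, 2)), Mul(-1, Add(56, Mul(58, 94)))) = Add(Pow(Add(7921, 3364), Rational(1, 2)), Mul(-1, Add(56, 5452))) = Add(Pow(11285, Rational(1, 2)), Mul(-1, 5508)) = Add(Pow(11285, Rational(1, 2)), -5508) = Add(-5508, Pow(11285, Rational(1, 2)))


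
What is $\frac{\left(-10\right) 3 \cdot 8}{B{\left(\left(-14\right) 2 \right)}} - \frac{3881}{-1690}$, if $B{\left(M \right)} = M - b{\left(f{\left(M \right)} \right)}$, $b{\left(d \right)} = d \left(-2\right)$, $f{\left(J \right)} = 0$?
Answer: $\frac{128567}{11830} \approx 10.868$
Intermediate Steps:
$b{\left(d \right)} = - 2 d$
$B{\left(M \right)} = M$ ($B{\left(M \right)} = M - \left(-2\right) 0 = M - 0 = M + 0 = M$)
$\frac{\left(-10\right) 3 \cdot 8}{B{\left(\left(-14\right) 2 \right)}} - \frac{3881}{-1690} = \frac{\left(-10\right) 3 \cdot 8}{\left(-14\right) 2} - \frac{3881}{-1690} = \frac{\left(-30\right) 8}{-28} - - \frac{3881}{1690} = \left(-240\right) \left(- \frac{1}{28}\right) + \frac{3881}{1690} = \frac{60}{7} + \frac{3881}{1690} = \frac{128567}{11830}$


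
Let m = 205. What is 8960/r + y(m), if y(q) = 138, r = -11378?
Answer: 780602/5689 ≈ 137.21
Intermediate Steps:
8960/r + y(m) = 8960/(-11378) + 138 = 8960*(-1/11378) + 138 = -4480/5689 + 138 = 780602/5689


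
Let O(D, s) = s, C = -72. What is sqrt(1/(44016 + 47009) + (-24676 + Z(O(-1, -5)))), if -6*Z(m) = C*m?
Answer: I*sqrt(8198055206759)/18205 ≈ 157.28*I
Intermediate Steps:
Z(m) = 12*m (Z(m) = -(-12)*m = 12*m)
sqrt(1/(44016 + 47009) + (-24676 + Z(O(-1, -5)))) = sqrt(1/(44016 + 47009) + (-24676 + 12*(-5))) = sqrt(1/91025 + (-24676 - 60)) = sqrt(1/91025 - 24736) = sqrt(-2251594399/91025) = I*sqrt(8198055206759)/18205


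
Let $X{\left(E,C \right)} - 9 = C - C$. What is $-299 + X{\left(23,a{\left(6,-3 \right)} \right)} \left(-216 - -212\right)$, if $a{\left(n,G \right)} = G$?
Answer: $-335$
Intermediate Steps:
$X{\left(E,C \right)} = 9$ ($X{\left(E,C \right)} = 9 + \left(C - C\right) = 9 + 0 = 9$)
$-299 + X{\left(23,a{\left(6,-3 \right)} \right)} \left(-216 - -212\right) = -299 + 9 \left(-216 - -212\right) = -299 + 9 \left(-216 + 212\right) = -299 + 9 \left(-4\right) = -299 - 36 = -335$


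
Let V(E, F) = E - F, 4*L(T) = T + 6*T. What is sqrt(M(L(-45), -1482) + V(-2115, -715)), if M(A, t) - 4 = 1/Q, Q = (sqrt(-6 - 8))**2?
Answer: I*sqrt(273630)/14 ≈ 37.364*I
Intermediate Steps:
L(T) = 7*T/4 (L(T) = (T + 6*T)/4 = (7*T)/4 = 7*T/4)
Q = -14 (Q = (sqrt(-14))**2 = (I*sqrt(14))**2 = -14)
M(A, t) = 55/14 (M(A, t) = 4 + 1/(-14) = 4 - 1/14 = 55/14)
sqrt(M(L(-45), -1482) + V(-2115, -715)) = sqrt(55/14 + (-2115 - 1*(-715))) = sqrt(55/14 + (-2115 + 715)) = sqrt(55/14 - 1400) = sqrt(-19545/14) = I*sqrt(273630)/14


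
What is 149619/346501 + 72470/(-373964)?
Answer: 15420596123/64789449982 ≈ 0.23801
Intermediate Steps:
149619/346501 + 72470/(-373964) = 149619*(1/346501) + 72470*(-1/373964) = 149619/346501 - 36235/186982 = 15420596123/64789449982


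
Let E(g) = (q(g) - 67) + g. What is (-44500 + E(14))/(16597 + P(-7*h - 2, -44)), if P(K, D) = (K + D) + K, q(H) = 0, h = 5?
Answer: -14851/5493 ≈ -2.7036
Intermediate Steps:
E(g) = -67 + g (E(g) = (0 - 67) + g = -67 + g)
P(K, D) = D + 2*K (P(K, D) = (D + K) + K = D + 2*K)
(-44500 + E(14))/(16597 + P(-7*h - 2, -44)) = (-44500 + (-67 + 14))/(16597 + (-44 + 2*(-7*5 - 2))) = (-44500 - 53)/(16597 + (-44 + 2*(-35 - 2))) = -44553/(16597 + (-44 + 2*(-37))) = -44553/(16597 + (-44 - 74)) = -44553/(16597 - 118) = -44553/16479 = -44553*1/16479 = -14851/5493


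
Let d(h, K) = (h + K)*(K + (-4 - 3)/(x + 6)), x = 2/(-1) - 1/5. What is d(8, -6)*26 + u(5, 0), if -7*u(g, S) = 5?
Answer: -54331/133 ≈ -408.50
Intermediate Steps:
x = -11/5 (x = 2*(-1) - 1*1/5 = -2 - 1/5 = -11/5 ≈ -2.2000)
u(g, S) = -5/7 (u(g, S) = -1/7*5 = -5/7)
d(h, K) = (-35/19 + K)*(K + h) (d(h, K) = (h + K)*(K + (-4 - 3)/(-11/5 + 6)) = (K + h)*(K - 7/19/5) = (K + h)*(K - 7*5/19) = (K + h)*(K - 35/19) = (K + h)*(-35/19 + K) = (-35/19 + K)*(K + h))
d(8, -6)*26 + u(5, 0) = ((-6)**2 - 35/19*(-6) - 35/19*8 - 6*8)*26 - 5/7 = (36 + 210/19 - 280/19 - 48)*26 - 5/7 = -298/19*26 - 5/7 = -7748/19 - 5/7 = -54331/133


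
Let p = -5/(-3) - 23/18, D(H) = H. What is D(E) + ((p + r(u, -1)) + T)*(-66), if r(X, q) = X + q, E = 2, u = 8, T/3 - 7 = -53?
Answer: 25867/3 ≈ 8622.3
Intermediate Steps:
T = -138 (T = 21 + 3*(-53) = 21 - 159 = -138)
p = 7/18 (p = -5*(-1/3) - 23*1/18 = 5/3 - 23/18 = 7/18 ≈ 0.38889)
D(E) + ((p + r(u, -1)) + T)*(-66) = 2 + ((7/18 + (8 - 1)) - 138)*(-66) = 2 + ((7/18 + 7) - 138)*(-66) = 2 + (133/18 - 138)*(-66) = 2 - 2351/18*(-66) = 2 + 25861/3 = 25867/3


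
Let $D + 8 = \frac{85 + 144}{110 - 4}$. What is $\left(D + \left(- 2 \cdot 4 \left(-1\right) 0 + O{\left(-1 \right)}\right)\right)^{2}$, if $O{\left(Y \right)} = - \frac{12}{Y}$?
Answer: $\frac{426409}{11236} \approx 37.95$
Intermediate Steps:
$D = - \frac{619}{106}$ ($D = -8 + \frac{85 + 144}{110 - 4} = -8 + \frac{229}{106} = - \frac{619}{106} \approx -5.8396$)
$\left(D + \left(- 2 \cdot 4 \left(-1\right) 0 + O{\left(-1 \right)}\right)\right)^{2} = \left(- \frac{619}{106} + \left(- 2 \cdot 4 \left(-1\right) 0 - \frac{12}{-1}\right)\right)^{2} = \left(- \frac{619}{106} + \left(\left(-2\right) \left(-4\right) 0 - -12\right)\right)^{2} = \left(- \frac{619}{106} + \left(8 \cdot 0 + 12\right)\right)^{2} = \left(- \frac{619}{106} + \left(0 + 12\right)\right)^{2} = \left(- \frac{619}{106} + 12\right)^{2} = \left(\frac{653}{106}\right)^{2} = \frac{426409}{11236}$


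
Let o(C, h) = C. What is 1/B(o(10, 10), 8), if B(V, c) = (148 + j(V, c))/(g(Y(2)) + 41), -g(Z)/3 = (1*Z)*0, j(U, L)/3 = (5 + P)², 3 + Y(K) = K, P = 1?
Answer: 41/256 ≈ 0.16016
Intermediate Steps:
Y(K) = -3 + K
j(U, L) = 108 (j(U, L) = 3*(5 + 1)² = 3*6² = 3*36 = 108)
g(Z) = 0 (g(Z) = -3*1*Z*0 = -3*Z*0 = -3*0 = 0)
B(V, c) = 256/41 (B(V, c) = (148 + 108)/(0 + 41) = 256/41)
1/B(o(10, 10), 8) = 1/(256/41) = 41/256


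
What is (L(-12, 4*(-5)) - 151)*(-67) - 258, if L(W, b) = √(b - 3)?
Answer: 9859 - 67*I*√23 ≈ 9859.0 - 321.32*I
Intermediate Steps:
L(W, b) = √(-3 + b)
(L(-12, 4*(-5)) - 151)*(-67) - 258 = (√(-3 + 4*(-5)) - 151)*(-67) - 258 = (√(-3 - 20) - 151)*(-67) - 258 = (√(-23) - 151)*(-67) - 258 = (I*√23 - 151)*(-67) - 258 = (-151 + I*√23)*(-67) - 258 = (10117 - 67*I*√23) - 258 = 9859 - 67*I*√23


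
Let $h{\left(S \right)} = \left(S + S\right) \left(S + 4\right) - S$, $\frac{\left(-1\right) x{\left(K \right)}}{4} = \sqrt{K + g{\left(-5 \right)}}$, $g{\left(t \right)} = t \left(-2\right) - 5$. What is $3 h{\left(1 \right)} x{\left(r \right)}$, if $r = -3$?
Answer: $- 108 \sqrt{2} \approx -152.74$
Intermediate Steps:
$g{\left(t \right)} = -5 - 2 t$ ($g{\left(t \right)} = - 2 t - 5 = -5 - 2 t$)
$x{\left(K \right)} = - 4 \sqrt{5 + K}$ ($x{\left(K \right)} = - 4 \sqrt{K - -5} = - 4 \sqrt{K + \left(-5 + 10\right)} = - 4 \sqrt{K + 5} = - 4 \sqrt{5 + K}$)
$h{\left(S \right)} = - S + 2 S \left(4 + S\right)$ ($h{\left(S \right)} = 2 S \left(4 + S\right) - S = - S + 2 S \left(4 + S\right)$)
$3 h{\left(1 \right)} x{\left(r \right)} = 3 \cdot 1 \left(7 + 2 \cdot 1\right) \left(- 4 \sqrt{5 - 3}\right) = 3 \cdot 1 \left(7 + 2\right) \left(- 4 \sqrt{2}\right) = 3 \cdot 1 \cdot 9 \left(- 4 \sqrt{2}\right) = 3 \cdot 9 \left(- 4 \sqrt{2}\right) = 27 \left(- 4 \sqrt{2}\right) = - 108 \sqrt{2}$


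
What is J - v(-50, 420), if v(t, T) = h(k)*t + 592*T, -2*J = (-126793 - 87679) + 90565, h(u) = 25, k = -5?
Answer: -370873/2 ≈ -1.8544e+5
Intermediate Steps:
J = 123907/2 (J = -((-126793 - 87679) + 90565)/2 = -(-214472 + 90565)/2 = -½*(-123907) = 123907/2 ≈ 61954.)
v(t, T) = 25*t + 592*T
J - v(-50, 420) = 123907/2 - (25*(-50) + 592*420) = 123907/2 - (-1250 + 248640) = 123907/2 - 1*247390 = 123907/2 - 247390 = -370873/2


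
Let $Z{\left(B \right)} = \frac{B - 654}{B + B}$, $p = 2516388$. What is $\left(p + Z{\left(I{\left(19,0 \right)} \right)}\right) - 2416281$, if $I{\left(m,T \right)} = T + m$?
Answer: $\frac{3803431}{38} \approx 1.0009 \cdot 10^{5}$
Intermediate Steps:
$Z{\left(B \right)} = \frac{-654 + B}{2 B}$
$\left(p + Z{\left(I{\left(19,0 \right)} \right)}\right) - 2416281 = \left(2516388 + \frac{-654 + \left(0 + 19\right)}{2 \left(0 + 19\right)}\right) - 2416281 = \left(2516388 + \frac{-654 + 19}{2 \cdot 19}\right) - 2416281 = \left(2516388 + \frac{1}{2} \cdot \frac{1}{19} \left(-635\right)\right) - 2416281 = \left(2516388 - \frac{635}{38}\right) - 2416281 = \frac{95622109}{38} - 2416281 = \frac{3803431}{38}$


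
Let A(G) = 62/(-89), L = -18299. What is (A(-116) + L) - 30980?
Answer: -4385893/89 ≈ -49280.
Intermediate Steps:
A(G) = -62/89 (A(G) = 62*(-1/89) = -62/89)
(A(-116) + L) - 30980 = (-62/89 - 18299) - 30980 = -1628673/89 - 30980 = -4385893/89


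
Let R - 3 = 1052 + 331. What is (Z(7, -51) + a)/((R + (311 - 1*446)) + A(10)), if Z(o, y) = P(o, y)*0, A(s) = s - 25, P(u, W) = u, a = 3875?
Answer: 3875/1236 ≈ 3.1351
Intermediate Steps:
R = 1386 (R = 3 + (1052 + 331) = 3 + 1383 = 1386)
A(s) = -25 + s
Z(o, y) = 0 (Z(o, y) = o*0 = 0)
(Z(7, -51) + a)/((R + (311 - 1*446)) + A(10)) = (0 + 3875)/((1386 + (311 - 1*446)) + (-25 + 10)) = 3875/((1386 + (311 - 446)) - 15) = 3875/((1386 - 135) - 15) = 3875/(1251 - 15) = 3875/1236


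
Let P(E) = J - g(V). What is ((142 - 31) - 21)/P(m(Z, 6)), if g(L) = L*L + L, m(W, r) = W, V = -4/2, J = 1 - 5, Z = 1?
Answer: -15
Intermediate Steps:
J = -4
V = -2 (V = -4*½ = -2)
g(L) = L + L² (g(L) = L² + L = L + L²)
P(E) = -6 (P(E) = -4 - (-2)*(1 - 2) = -4 - (-2)*(-1) = -4 - 1*2 = -4 - 2 = -6)
((142 - 31) - 21)/P(m(Z, 6)) = ((142 - 31) - 21)/(-6) = (111 - 21)*(-⅙) = 90*(-⅙) = -15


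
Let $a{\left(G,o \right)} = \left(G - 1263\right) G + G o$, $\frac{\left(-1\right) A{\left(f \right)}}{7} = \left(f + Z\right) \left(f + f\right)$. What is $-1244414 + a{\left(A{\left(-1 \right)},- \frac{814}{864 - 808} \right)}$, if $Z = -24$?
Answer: $- \frac{1349553}{2} \approx -6.7478 \cdot 10^{5}$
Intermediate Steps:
$A{\left(f \right)} = - 14 f \left(-24 + f\right)$ ($A{\left(f \right)} = - 7 \left(f - 24\right) \left(f + f\right) = - 7 \left(-24 + f\right) 2 f = - 7 \cdot 2 f \left(-24 + f\right) = - 14 f \left(-24 + f\right)$)
$a{\left(G,o \right)} = G o + G \left(-1263 + G\right)$ ($a{\left(G,o \right)} = \left(-1263 + G\right) G + G o = G \left(-1263 + G\right) + G o = G o + G \left(-1263 + G\right)$)
$-1244414 + a{\left(A{\left(-1 \right)},- \frac{814}{864 - 808} \right)} = -1244414 + 14 \left(-1\right) \left(24 - -1\right) \left(-1263 + 14 \left(-1\right) \left(24 - -1\right) - \frac{814}{864 - 808}\right) = -1244414 + 14 \left(-1\right) \left(24 + 1\right) \left(-1263 + 14 \left(-1\right) \left(24 + 1\right) - \frac{814}{864 - 808}\right) = -1244414 + 14 \left(-1\right) 25 \left(-1263 + 14 \left(-1\right) 25 - \frac{814}{56}\right) = -1244414 - 350 \left(-1263 - 350 - \frac{407}{28}\right) = -1244414 - - \frac{1139275}{2} = -1244414 + \frac{1139275}{2} = - \frac{1349553}{2}$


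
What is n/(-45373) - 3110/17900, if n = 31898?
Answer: -71208423/81217670 ≈ -0.87676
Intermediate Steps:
n/(-45373) - 3110/17900 = 31898/(-45373) - 3110/17900 = 31898*(-1/45373) - 3110*1/17900 = -31898/45373 - 311/1790 = -71208423/81217670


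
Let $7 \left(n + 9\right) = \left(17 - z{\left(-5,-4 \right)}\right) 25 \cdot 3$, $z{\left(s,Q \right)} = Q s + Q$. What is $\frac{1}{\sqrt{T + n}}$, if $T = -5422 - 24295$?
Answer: $- \frac{i \sqrt{1456049}}{208007} \approx - 0.0058011 i$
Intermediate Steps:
$z{\left(s,Q \right)} = Q + Q s$
$n = \frac{12}{7}$ ($n = -9 + \frac{\left(17 - - 4 \left(1 - 5\right)\right) 25 \cdot 3}{7} = -9 + \frac{\left(17 - \left(-4\right) \left(-4\right)\right) 25 \cdot 3}{7} = -9 + \frac{\left(17 - 16\right) 25 \cdot 3}{7} = -9 + \frac{1 \cdot 25 \cdot 3}{7} = -9 + \frac{25 \cdot 3}{7} = -9 + \frac{1}{7} \cdot 75 = -9 + \frac{75}{7} = \frac{12}{7} \approx 1.7143$)
$T = -29717$ ($T = -5422 - 24295 = -29717$)
$\frac{1}{\sqrt{T + n}} = \frac{1}{\sqrt{-29717 + \frac{12}{7}}} = \frac{1}{\sqrt{- \frac{208007}{7}}} = \frac{1}{\frac{1}{7} i \sqrt{1456049}} = - \frac{i \sqrt{1456049}}{208007}$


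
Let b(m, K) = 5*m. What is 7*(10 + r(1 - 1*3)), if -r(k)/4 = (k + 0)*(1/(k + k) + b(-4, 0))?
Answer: -1064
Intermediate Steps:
r(k) = -4*k*(-20 + 1/(2*k)) (r(k) = -4*(k + 0)*(1/(k + k) + 5*(-4)) = -4*k*(1/(2*k) - 20) = -4*k*(-20 + 1/(2*k)))
7*(10 + r(1 - 1*3)) = 7*(10 + (-2 + 80*(1 - 1*3))) = 7*(10 + (-2 + 80*(1 - 3))) = 7*(10 + (-2 + 80*(-2))) = 7*(10 + (-2 - 160)) = 7*(10 - 162) = 7*(-152) = -1064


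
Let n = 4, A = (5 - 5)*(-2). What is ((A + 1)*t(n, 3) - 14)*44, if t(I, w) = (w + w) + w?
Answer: -220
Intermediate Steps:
A = 0 (A = 0*(-2) = 0)
t(I, w) = 3*w (t(I, w) = 2*w + w = 3*w)
((A + 1)*t(n, 3) - 14)*44 = ((0 + 1)*(3*3) - 14)*44 = (1*9 - 14)*44 = (9 - 14)*44 = -5*44 = -220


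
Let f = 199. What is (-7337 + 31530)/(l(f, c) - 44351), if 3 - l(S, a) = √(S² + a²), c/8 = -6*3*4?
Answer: -1072911164/1966373727 + 24193*√371377/1966373727 ≈ -0.53813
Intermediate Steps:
c = -576 (c = 8*(-6*3*4) = 8*(-18*4) = 8*(-72) = -576)
l(S, a) = 3 - √(S² + a²)
(-7337 + 31530)/(l(f, c) - 44351) = (-7337 + 31530)/((3 - √(199² + (-576)²)) - 44351) = 24193/((3 - √(39601 + 331776)) - 44351) = 24193/((3 - √371377) - 44351) = 24193/(-44348 - √371377)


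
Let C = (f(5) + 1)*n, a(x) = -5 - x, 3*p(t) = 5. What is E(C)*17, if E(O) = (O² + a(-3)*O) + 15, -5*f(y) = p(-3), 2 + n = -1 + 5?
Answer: 2159/9 ≈ 239.89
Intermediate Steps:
p(t) = 5/3 (p(t) = (⅓)*5 = 5/3)
n = 2 (n = -2 + (-1 + 5) = -2 + 4 = 2)
f(y) = -⅓ (f(y) = -⅕*5/3 = -⅓)
C = 4/3 (C = (-⅓ + 1)*2 = (⅔)*2 = 4/3 ≈ 1.3333)
E(O) = 15 + O² - 2*O (E(O) = (O² + (-5 - 1*(-3))*O) + 15 = (O² + (-5 + 3)*O) + 15 = (O² - 2*O) + 15 = 15 + O² - 2*O)
E(C)*17 = (15 + (4/3)² - 2*4/3)*17 = (15 + 16/9 - 8/3)*17 = (127/9)*17 = 2159/9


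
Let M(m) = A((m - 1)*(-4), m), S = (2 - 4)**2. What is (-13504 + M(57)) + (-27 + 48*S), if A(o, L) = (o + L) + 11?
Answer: -13495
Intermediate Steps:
A(o, L) = 11 + L + o (A(o, L) = (L + o) + 11 = 11 + L + o)
S = 4 (S = (-2)**2 = 4)
M(m) = 15 - 3*m (M(m) = 11 + m + (m - 1)*(-4) = 11 + m + (-1 + m)*(-4) = 11 + m + (4 - 4*m) = 15 - 3*m)
(-13504 + M(57)) + (-27 + 48*S) = (-13504 + (15 - 3*57)) + (-27 + 48*4) = (-13504 + (15 - 171)) + (-27 + 192) = (-13504 - 156) + 165 = -13660 + 165 = -13495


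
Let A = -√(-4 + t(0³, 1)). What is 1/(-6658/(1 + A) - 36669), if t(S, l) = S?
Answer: -190003/7255691173 + 13316*I/7255691173 ≈ -2.6187e-5 + 1.8352e-6*I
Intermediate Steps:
A = -2*I (A = -√(-4 + 0³) = -√(-4 + 0) = -√(-4) = -2*I ≈ -2.0*I)
1/(-6658/(1 + A) - 36669) = 1/(-6658/(1 - 2*I) - 36669) = 1/(((1 + 2*I)/5)*(-6658) - 36669) = 1/(-6658*(1 + 2*I)/5 - 36669) = 1/(-36669 - 6658*(1 + 2*I)/5)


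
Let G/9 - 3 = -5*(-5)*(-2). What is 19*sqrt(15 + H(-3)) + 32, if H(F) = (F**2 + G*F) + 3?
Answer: 716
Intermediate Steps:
G = -423 (G = 27 + 9*(-5*(-5)*(-2)) = 27 + 9*(25*(-2)) = 27 + 9*(-50) = 27 - 450 = -423)
H(F) = 3 + F**2 - 423*F (H(F) = (F**2 - 423*F) + 3 = 3 + F**2 - 423*F)
19*sqrt(15 + H(-3)) + 32 = 19*sqrt(15 + (3 + (-3)**2 - 423*(-3))) + 32 = 19*sqrt(15 + (3 + 9 + 1269)) + 32 = 19*sqrt(15 + 1281) + 32 = 19*sqrt(1296) + 32 = 19*36 + 32 = 684 + 32 = 716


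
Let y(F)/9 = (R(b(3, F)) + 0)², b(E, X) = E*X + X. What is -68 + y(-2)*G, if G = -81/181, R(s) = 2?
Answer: -15224/181 ≈ -84.110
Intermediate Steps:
b(E, X) = X + E*X
G = -81/181 (G = -81*1/181 = -81/181 ≈ -0.44751)
y(F) = 36 (y(F) = 9*(2 + 0)² = 9*2² = 9*4 = 36)
-68 + y(-2)*G = -68 + 36*(-81/181) = -68 - 2916/181 = -15224/181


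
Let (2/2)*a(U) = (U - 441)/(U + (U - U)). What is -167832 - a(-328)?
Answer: -55049665/328 ≈ -1.6783e+5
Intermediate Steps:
a(U) = (-441 + U)/U (a(U) = (U - 441)/(U + (U - U)) = (-441 + U)/(U + 0) = (-441 + U)/U)
-167832 - a(-328) = -167832 - (-441 - 328)/(-328) = -167832 - (-1)*(-769)/328 = -167832 - 1*769/328 = -167832 - 769/328 = -55049665/328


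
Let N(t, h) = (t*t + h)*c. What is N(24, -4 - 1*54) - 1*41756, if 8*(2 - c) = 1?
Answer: -163139/4 ≈ -40785.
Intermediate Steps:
c = 15/8 (c = 2 - ⅛*1 = 2 - ⅛ = 15/8 ≈ 1.8750)
N(t, h) = 15*h/8 + 15*t²/8 (N(t, h) = (t*t + h)*(15/8) = (t² + h)*(15/8) = (h + t²)*(15/8) = 15*h/8 + 15*t²/8)
N(24, -4 - 1*54) - 1*41756 = (15*(-4 - 1*54)/8 + (15/8)*24²) - 1*41756 = (15*(-4 - 54)/8 + (15/8)*576) - 41756 = ((15/8)*(-58) + 1080) - 41756 = (-435/4 + 1080) - 41756 = 3885/4 - 41756 = -163139/4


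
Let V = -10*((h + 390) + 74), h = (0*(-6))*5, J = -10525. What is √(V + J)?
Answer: 3*I*√1685 ≈ 123.15*I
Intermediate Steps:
h = 0 (h = 0*5 = 0)
V = -4640 (V = -10*((0 + 390) + 74) = -10*(390 + 74) = -10*464 = -4640)
√(V + J) = √(-4640 - 10525) = √(-15165) = 3*I*√1685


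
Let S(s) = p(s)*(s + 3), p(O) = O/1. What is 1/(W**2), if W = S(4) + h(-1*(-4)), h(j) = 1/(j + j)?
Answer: 64/50625 ≈ 0.0012642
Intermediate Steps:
p(O) = O (p(O) = O*1 = O)
S(s) = s*(3 + s) (S(s) = s*(s + 3) = s*(3 + s))
h(j) = 1/(2*j)
W = 225/8 (W = 4*(3 + 4) + 1/(2*((-1*(-4)))) = 4*7 + (1/2)/4 = 28 + (1/2)*(1/4) = 28 + 1/8 = 225/8 ≈ 28.125)
1/(W**2) = 1/((225/8)**2) = 1/(50625/64) = 64/50625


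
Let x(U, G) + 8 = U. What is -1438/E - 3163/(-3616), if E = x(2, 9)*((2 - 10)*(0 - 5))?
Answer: 372433/54240 ≈ 6.8664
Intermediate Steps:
x(U, G) = -8 + U
E = -240 (E = (-8 + 2)*((2 - 10)*(0 - 5)) = -(-48)*(-5) = -6*40 = -240)
-1438/E - 3163/(-3616) = -1438/(-240) - 3163/(-3616) = -1438*(-1/240) - 3163*(-1/3616) = 719/120 + 3163/3616 = 372433/54240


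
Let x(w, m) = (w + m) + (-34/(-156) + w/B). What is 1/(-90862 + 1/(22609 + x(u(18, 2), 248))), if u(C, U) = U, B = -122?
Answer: -108764081/9882521923064 ≈ -1.1006e-5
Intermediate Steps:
x(w, m) = 17/78 + m + 121*w/122 (x(w, m) = (w + m) + (-34/(-156) + w/(-122)) = (m + w) + (-34*(-1/156) + w*(-1/122)) = (m + w) + (17/78 - w/122) = 17/78 + m + 121*w/122)
1/(-90862 + 1/(22609 + x(u(18, 2), 248))) = 1/(-90862 + 1/(22609 + (17/78 + 248 + (121/122)*2))) = 1/(-90862 + 1/(22609 + (17/78 + 248 + 121/61))) = 1/(-90862 + 1/(22609 + 1190459/4758)) = 1/(-90862 + 1/(108764081/4758)) = 1/(-90862 + 4758/108764081) = 1/(-9882521923064/108764081) = -108764081/9882521923064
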